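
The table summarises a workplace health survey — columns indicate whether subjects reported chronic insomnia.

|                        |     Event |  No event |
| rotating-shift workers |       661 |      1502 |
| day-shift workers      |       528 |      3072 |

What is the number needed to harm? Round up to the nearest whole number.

risk, rotating-shift workers = 661/2163 = 0.305594
risk, day-shift workers = 528/3600 = 0.146667
absolute risk difference = 0.158927
1 / 0.158927 = 6.292 → round up → 7

NNH: 7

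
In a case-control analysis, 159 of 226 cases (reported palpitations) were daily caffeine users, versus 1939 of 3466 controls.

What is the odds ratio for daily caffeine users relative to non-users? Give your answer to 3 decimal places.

OR = (159 × 1527) / (1939 × 67) = 242793/129913 ≈ 1.869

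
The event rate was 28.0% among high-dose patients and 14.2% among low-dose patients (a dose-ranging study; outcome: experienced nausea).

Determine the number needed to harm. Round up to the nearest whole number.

8

absolute risk difference = 0.138000
1 / 0.138000 = 7.246 → round up → 8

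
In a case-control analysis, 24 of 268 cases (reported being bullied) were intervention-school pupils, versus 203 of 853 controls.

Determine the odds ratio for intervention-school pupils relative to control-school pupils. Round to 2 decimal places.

OR = (24 × 650) / (203 × 244) = 15600/49532 ≈ 0.31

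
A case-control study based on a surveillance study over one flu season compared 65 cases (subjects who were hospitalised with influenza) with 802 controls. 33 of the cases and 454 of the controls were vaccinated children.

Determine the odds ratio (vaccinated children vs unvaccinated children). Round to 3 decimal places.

OR = (33 × 348) / (454 × 32) = 11484/14528 ≈ 0.790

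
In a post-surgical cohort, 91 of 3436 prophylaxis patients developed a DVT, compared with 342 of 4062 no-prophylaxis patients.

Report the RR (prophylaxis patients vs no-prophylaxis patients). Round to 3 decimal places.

RR ≈ 0.315

risk, prophylaxis patients = 91/3436 = 0.02648
risk, no-prophylaxis patients = 342/4062 = 0.08419
RR = 0.02648 / 0.08419 = 0.315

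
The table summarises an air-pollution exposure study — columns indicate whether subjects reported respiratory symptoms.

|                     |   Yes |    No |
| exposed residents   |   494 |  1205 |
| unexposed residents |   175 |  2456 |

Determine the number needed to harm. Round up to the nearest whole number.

risk, exposed residents = 494/1699 = 0.290759
risk, unexposed residents = 175/2631 = 0.066515
absolute risk difference = 0.224245
1 / 0.224245 = 4.459 → round up → 5

NNH = 5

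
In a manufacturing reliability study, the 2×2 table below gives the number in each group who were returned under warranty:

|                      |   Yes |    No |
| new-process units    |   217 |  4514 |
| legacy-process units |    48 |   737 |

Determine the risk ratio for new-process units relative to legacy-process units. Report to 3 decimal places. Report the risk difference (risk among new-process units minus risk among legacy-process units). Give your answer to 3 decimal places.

RR = 0.750; RD = -0.015

risk, new-process units = 217/4731 = 0.04587
risk, legacy-process units = 48/785 = 0.06115
RR = 0.04587 / 0.06115 = 0.750
risk difference = 0.04587 − 0.06115 = -0.015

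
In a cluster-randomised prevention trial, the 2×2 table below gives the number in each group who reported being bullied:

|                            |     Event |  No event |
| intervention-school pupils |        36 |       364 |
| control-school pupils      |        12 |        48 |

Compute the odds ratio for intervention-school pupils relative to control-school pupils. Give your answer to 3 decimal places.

OR = 0.396

odds, intervention-school pupils = 36/364 = 0.0989
odds, control-school pupils = 12/48 = 0.2500
OR = 0.0989 / 0.2500 = 0.396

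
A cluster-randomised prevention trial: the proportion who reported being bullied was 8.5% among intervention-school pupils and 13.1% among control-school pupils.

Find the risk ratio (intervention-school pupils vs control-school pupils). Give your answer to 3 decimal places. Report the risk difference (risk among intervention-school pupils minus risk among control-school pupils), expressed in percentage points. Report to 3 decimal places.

RR = 0.0850 / 0.1310 = 0.649
risk difference = 0.0850 − 0.1310 = -0.0460 → -4.600 percentage points

RR = 0.649; RD = -4.600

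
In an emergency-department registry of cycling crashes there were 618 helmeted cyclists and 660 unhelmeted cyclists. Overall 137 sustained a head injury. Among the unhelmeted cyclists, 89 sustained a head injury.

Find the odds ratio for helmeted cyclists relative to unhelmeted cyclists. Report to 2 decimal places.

OR: 0.54

helmeted cyclists with the outcome: 137 − 89 = 48
helmeted cyclists without the outcome: 618 − 48 = 570
unhelmeted cyclists without the outcome: 660 − 89 = 571
OR = (48 × 571) / (570 × 89) = 27408/50730 ≈ 0.54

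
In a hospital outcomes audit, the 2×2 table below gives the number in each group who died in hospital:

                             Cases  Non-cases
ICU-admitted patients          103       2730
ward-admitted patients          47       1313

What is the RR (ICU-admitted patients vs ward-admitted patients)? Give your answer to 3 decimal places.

RR: 1.052

risk, ICU-admitted patients = 103/2833 = 0.03636
risk, ward-admitted patients = 47/1360 = 0.03456
RR = 0.03636 / 0.03456 = 1.052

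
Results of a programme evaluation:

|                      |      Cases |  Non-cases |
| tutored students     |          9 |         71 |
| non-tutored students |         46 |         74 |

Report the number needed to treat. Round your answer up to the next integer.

risk, tutored students = 9/80 = 0.112500
risk, non-tutored students = 46/120 = 0.383333
absolute risk difference = 0.270833
1 / 0.270833 = 3.692 → round up → 4

NNT ≈ 4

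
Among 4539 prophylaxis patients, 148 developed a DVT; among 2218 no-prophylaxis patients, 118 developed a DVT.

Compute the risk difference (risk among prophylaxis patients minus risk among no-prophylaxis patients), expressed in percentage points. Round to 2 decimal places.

-2.06

risk, prophylaxis patients = 148/4539 = 0.03261
risk, no-prophylaxis patients = 118/2218 = 0.05320
risk difference = 0.03261 − 0.05320 = -0.02059 → -2.06 percentage points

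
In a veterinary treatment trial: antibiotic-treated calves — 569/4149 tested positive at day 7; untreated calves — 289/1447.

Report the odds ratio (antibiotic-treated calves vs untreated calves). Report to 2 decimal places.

odds, antibiotic-treated calves = 569/3580 = 0.1589
odds, untreated calves = 289/1158 = 0.2496
OR = 0.1589 / 0.2496 = 0.64

OR ≈ 0.64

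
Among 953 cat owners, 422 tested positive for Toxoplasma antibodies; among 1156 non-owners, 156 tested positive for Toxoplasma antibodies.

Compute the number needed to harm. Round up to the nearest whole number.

risk, cat owners = 422/953 = 0.442812
risk, non-owners = 156/1156 = 0.134948
absolute risk difference = 0.307864
1 / 0.307864 = 3.248 → round up → 4

4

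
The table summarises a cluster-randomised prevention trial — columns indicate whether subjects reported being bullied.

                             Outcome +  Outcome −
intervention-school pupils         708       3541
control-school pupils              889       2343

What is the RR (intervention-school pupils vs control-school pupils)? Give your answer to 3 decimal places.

risk, intervention-school pupils = 708/4249 = 0.1666
risk, control-school pupils = 889/3232 = 0.2751
RR = 0.1666 / 0.2751 = 0.606

0.606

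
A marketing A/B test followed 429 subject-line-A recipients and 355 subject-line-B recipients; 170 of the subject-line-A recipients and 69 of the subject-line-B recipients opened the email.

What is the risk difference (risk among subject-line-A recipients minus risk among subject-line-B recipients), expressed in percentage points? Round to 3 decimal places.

20.190

risk, subject-line-A recipients = 170/429 = 0.3963
risk, subject-line-B recipients = 69/355 = 0.1944
risk difference = 0.3963 − 0.1944 = 0.2019 → 20.190 percentage points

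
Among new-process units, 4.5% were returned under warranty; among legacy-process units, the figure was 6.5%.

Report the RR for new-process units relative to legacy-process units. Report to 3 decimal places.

RR = 0.04500 / 0.06500 = 0.692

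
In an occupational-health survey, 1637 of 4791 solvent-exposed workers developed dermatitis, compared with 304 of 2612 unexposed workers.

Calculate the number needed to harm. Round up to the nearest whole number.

NNH ≈ 5

risk, solvent-exposed workers = 1637/4791 = 0.341682
risk, unexposed workers = 304/2612 = 0.116386
absolute risk difference = 0.225296
1 / 0.225296 = 4.439 → round up → 5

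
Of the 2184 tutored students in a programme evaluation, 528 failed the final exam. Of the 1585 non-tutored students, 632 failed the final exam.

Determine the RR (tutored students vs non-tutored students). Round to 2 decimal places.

risk, tutored students = 528/2184 = 0.2418
risk, non-tutored students = 632/1585 = 0.3987
RR = 0.2418 / 0.3987 = 0.61

0.61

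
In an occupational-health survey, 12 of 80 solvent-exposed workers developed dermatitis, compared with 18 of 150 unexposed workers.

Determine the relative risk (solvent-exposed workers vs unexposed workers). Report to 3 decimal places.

risk, solvent-exposed workers = 12/80 = 0.1500
risk, unexposed workers = 18/150 = 0.1200
RR = 0.1500 / 0.1200 = 1.250

RR = 1.250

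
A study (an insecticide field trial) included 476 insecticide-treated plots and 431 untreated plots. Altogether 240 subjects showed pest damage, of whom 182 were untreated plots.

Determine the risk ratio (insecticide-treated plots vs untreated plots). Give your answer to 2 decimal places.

0.29

insecticide-treated plots with the outcome: 240 − 182 = 58
insecticide-treated plots without the outcome: 476 − 58 = 418
untreated plots without the outcome: 431 − 182 = 249
risk, insecticide-treated plots = 58/476 = 0.1218
risk, untreated plots = 182/431 = 0.4223
RR = 0.1218 / 0.4223 = 0.29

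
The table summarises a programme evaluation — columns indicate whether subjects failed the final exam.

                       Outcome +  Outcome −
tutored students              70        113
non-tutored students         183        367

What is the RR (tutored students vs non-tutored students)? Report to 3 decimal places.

RR ≈ 1.150

risk, tutored students = 70/183 = 0.3825
risk, non-tutored students = 183/550 = 0.3327
RR = 0.3825 / 0.3327 = 1.150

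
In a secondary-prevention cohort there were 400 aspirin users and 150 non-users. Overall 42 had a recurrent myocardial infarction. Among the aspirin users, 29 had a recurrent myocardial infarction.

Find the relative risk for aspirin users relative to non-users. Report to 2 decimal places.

RR = 0.84

aspirin users without the outcome: 400 − 29 = 371
non-users with the outcome: 42 − 29 = 13
non-users without the outcome: 150 − 13 = 137
risk, aspirin users = 29/400 = 0.0725
risk, non-users = 13/150 = 0.0867
RR = 0.0725 / 0.0867 = 0.84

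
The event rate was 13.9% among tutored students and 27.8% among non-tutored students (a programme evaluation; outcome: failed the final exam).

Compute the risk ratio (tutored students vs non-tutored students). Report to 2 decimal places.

RR = 0.1390 / 0.2780 = 0.50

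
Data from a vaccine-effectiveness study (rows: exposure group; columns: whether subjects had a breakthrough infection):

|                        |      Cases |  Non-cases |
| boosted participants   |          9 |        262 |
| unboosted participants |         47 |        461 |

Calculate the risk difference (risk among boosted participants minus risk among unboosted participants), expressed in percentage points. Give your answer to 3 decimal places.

-5.931

risk, boosted participants = 9/271 = 0.03321
risk, unboosted participants = 47/508 = 0.09252
risk difference = 0.03321 − 0.09252 = -0.05931 → -5.931 percentage points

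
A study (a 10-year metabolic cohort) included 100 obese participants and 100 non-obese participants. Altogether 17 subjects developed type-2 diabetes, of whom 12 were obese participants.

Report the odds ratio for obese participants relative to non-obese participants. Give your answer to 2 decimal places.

OR: 2.59

obese participants without the outcome: 100 − 12 = 88
non-obese participants with the outcome: 17 − 12 = 5
non-obese participants without the outcome: 100 − 5 = 95
OR = (12 × 95) / (88 × 5) = 1140/440 ≈ 2.59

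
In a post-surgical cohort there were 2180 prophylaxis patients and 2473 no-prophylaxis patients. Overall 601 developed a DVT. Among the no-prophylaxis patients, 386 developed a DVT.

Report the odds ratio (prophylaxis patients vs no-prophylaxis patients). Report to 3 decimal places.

prophylaxis patients with the outcome: 601 − 386 = 215
prophylaxis patients without the outcome: 2180 − 215 = 1965
no-prophylaxis patients without the outcome: 2473 − 386 = 2087
OR = (215 × 2087) / (1965 × 386) = 448705/758490 ≈ 0.592

0.592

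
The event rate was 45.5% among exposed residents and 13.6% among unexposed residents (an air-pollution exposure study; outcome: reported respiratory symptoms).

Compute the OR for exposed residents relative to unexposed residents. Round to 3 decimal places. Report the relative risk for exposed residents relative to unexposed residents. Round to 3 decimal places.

odds, exposed residents = 0.4550/0.5450 = 0.8349
odds, unexposed residents = 0.1360/0.8640 = 0.1574
OR = 0.8349 / 0.1574 = 5.304
RR = 0.4550 / 0.1360 = 3.346

OR = 5.304; RR = 3.346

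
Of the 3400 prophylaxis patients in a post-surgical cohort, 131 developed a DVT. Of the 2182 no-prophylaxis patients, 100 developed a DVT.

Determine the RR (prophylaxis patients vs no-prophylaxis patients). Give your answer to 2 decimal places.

risk, prophylaxis patients = 131/3400 = 0.03853
risk, no-prophylaxis patients = 100/2182 = 0.04583
RR = 0.03853 / 0.04583 = 0.84

RR: 0.84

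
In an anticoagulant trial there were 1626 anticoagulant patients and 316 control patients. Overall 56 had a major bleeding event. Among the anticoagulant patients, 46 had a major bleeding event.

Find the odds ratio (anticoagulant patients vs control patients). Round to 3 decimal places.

anticoagulant patients without the outcome: 1626 − 46 = 1580
control patients with the outcome: 56 − 46 = 10
control patients without the outcome: 316 − 10 = 306
odds, anticoagulant patients = 46/1580 = 0.02911
odds, control patients = 10/306 = 0.03268
OR = 0.02911 / 0.03268 = 0.891

0.891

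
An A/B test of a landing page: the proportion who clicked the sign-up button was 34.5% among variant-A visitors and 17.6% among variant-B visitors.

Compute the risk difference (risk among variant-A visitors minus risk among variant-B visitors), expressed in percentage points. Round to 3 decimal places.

16.900

risk difference = 0.3450 − 0.1760 = 0.1690 → 16.900 percentage points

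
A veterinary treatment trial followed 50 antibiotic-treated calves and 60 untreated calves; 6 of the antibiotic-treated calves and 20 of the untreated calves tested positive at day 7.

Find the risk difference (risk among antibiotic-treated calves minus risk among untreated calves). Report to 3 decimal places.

RD ≈ -0.213

risk, antibiotic-treated calves = 6/50 = 0.1200
risk, untreated calves = 20/60 = 0.3333
risk difference = 0.1200 − 0.3333 = -0.213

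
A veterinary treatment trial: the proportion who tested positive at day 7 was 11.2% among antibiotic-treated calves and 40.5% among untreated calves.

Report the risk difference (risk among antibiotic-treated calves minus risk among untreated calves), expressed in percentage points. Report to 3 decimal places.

RD ≈ -29.300

risk difference = 0.1120 − 0.4050 = -0.2930 → -29.300 percentage points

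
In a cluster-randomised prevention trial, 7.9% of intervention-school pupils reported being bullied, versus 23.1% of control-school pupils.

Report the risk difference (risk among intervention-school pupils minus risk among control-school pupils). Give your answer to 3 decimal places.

risk difference = 0.0790 − 0.2310 = -0.152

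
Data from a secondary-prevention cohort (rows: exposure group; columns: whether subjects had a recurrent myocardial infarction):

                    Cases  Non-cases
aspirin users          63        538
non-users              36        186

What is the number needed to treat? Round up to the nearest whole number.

risk, aspirin users = 63/601 = 0.104825
risk, non-users = 36/222 = 0.162162
absolute risk difference = 0.057337
1 / 0.057337 = 17.441 → round up → 18

NNT: 18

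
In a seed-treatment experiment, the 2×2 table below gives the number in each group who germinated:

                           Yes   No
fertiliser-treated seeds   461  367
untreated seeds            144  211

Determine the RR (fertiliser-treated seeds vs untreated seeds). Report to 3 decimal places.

risk, fertiliser-treated seeds = 461/828 = 0.5568
risk, untreated seeds = 144/355 = 0.4056
RR = 0.5568 / 0.4056 = 1.373

RR = 1.373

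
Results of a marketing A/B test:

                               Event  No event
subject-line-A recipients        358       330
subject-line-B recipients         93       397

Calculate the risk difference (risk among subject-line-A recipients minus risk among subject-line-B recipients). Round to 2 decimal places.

risk, subject-line-A recipients = 358/688 = 0.5203
risk, subject-line-B recipients = 93/490 = 0.1898
risk difference = 0.5203 − 0.1898 = 0.33

0.33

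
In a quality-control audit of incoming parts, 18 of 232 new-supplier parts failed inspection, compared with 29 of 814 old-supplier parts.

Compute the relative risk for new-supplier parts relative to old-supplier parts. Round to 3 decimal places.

risk, new-supplier parts = 18/232 = 0.07759
risk, old-supplier parts = 29/814 = 0.03563
RR = 0.07759 / 0.03563 = 2.178

2.178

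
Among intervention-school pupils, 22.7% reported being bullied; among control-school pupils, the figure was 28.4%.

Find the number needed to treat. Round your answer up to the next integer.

18

absolute risk difference = 0.057000
1 / 0.057000 = 17.544 → round up → 18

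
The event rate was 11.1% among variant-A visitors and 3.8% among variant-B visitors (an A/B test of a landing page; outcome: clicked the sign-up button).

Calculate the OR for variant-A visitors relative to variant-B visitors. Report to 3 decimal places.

odds, variant-A visitors = 0.11100/0.88900 = 0.12486
odds, variant-B visitors = 0.03800/0.96200 = 0.03950
OR = 0.12486 / 0.03950 = 3.161

OR = 3.161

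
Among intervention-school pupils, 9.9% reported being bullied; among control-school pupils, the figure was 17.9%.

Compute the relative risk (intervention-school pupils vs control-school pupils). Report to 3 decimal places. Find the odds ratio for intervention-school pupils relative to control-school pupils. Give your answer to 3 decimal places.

RR = 0.0990 / 0.1790 = 0.553
odds, intervention-school pupils = 0.0990/0.9010 = 0.1099
odds, control-school pupils = 0.1790/0.8210 = 0.2180
OR = 0.1099 / 0.2180 = 0.504

RR = 0.553; OR = 0.504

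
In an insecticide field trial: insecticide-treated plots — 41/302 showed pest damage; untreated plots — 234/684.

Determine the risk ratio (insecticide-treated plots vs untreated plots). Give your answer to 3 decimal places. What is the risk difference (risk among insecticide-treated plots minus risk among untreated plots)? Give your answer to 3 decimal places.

RR = 0.397; RD = -0.206

risk, insecticide-treated plots = 41/302 = 0.1358
risk, untreated plots = 234/684 = 0.3421
RR = 0.1358 / 0.3421 = 0.397
risk difference = 0.1358 − 0.3421 = -0.206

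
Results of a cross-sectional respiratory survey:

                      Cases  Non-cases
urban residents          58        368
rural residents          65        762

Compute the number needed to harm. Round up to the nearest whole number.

risk, urban residents = 58/426 = 0.136150
risk, rural residents = 65/827 = 0.078597
absolute risk difference = 0.057553
1 / 0.057553 = 17.375 → round up → 18

NNH: 18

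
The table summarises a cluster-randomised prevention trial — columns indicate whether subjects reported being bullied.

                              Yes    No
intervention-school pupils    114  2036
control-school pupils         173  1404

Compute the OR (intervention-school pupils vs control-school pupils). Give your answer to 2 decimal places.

OR = (114 × 1404) / (2036 × 173) = 160056/352228 ≈ 0.45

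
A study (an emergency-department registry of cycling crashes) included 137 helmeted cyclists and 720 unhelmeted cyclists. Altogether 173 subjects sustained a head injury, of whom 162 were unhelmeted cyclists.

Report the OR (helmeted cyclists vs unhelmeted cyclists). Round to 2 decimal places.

helmeted cyclists with the outcome: 173 − 162 = 11
helmeted cyclists without the outcome: 137 − 11 = 126
unhelmeted cyclists without the outcome: 720 − 162 = 558
odds, helmeted cyclists = 11/126 = 0.0873
odds, unhelmeted cyclists = 162/558 = 0.2903
OR = 0.0873 / 0.2903 = 0.30

0.30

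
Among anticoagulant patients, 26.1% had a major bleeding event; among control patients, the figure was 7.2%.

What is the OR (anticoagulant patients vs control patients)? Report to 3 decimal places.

odds, anticoagulant patients = 0.2610/0.7390 = 0.3532
odds, control patients = 0.0720/0.9280 = 0.0776
OR = 0.3532 / 0.0776 = 4.552

4.552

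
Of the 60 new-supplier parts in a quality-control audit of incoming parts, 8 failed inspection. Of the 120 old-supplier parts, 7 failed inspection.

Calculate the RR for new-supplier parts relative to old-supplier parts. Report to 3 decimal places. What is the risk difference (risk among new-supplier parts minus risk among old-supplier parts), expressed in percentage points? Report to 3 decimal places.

RR = 2.286; RD = 7.500

risk, new-supplier parts = 8/60 = 0.1333
risk, old-supplier parts = 7/120 = 0.0583
RR = 0.1333 / 0.0583 = 2.286
risk difference = 0.1333 − 0.0583 = 0.0750 → 7.500 percentage points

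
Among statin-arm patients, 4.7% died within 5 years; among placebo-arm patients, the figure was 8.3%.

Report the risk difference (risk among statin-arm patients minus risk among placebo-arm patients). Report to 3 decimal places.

risk difference = 0.04700 − 0.08300 = -0.036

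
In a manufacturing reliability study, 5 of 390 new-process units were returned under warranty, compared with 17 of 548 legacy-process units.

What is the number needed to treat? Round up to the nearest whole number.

risk, new-process units = 5/390 = 0.012821
risk, legacy-process units = 17/548 = 0.031022
absolute risk difference = 0.018201
1 / 0.018201 = 54.942 → round up → 55

NNT: 55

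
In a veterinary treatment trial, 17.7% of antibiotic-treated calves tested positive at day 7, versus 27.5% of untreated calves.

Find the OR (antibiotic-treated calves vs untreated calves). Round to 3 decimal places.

odds, antibiotic-treated calves = 0.1770/0.8230 = 0.2151
odds, untreated calves = 0.2750/0.7250 = 0.3793
OR = 0.2151 / 0.3793 = 0.567

0.567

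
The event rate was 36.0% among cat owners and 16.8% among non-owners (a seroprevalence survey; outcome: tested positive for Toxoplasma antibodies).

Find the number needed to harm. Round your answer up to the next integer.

6

absolute risk difference = 0.192000
1 / 0.192000 = 5.208 → round up → 6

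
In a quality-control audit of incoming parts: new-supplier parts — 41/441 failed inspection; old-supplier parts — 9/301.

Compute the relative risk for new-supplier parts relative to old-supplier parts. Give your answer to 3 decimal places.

RR: 3.109

risk, new-supplier parts = 41/441 = 0.09297
risk, old-supplier parts = 9/301 = 0.02990
RR = 0.09297 / 0.02990 = 3.109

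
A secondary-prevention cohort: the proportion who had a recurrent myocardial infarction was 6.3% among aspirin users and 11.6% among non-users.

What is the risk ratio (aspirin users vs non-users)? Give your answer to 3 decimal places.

RR = 0.0630 / 0.1160 = 0.543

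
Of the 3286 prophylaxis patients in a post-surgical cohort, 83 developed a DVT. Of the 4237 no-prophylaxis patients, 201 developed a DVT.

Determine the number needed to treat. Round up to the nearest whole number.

risk, prophylaxis patients = 83/3286 = 0.025259
risk, no-prophylaxis patients = 201/4237 = 0.047439
absolute risk difference = 0.022181
1 / 0.022181 = 45.084 → round up → 46

NNT ≈ 46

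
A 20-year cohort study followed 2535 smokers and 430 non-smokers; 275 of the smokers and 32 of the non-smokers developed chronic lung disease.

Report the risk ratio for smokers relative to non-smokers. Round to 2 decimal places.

risk, smokers = 275/2535 = 0.1085
risk, non-smokers = 32/430 = 0.0744
RR = 0.1085 / 0.0744 = 1.46

1.46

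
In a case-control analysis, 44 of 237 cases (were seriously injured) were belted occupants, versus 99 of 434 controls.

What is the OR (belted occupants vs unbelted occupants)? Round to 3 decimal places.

OR: 0.771

odds, belted occupants = 44/99 = 0.4444
odds, unbelted occupants = 193/335 = 0.5761
OR = 0.4444 / 0.5761 = 0.771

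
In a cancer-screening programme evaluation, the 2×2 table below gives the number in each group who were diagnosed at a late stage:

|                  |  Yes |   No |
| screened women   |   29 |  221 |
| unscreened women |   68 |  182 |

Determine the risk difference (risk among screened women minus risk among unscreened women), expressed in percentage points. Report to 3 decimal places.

risk, screened women = 29/250 = 0.1160
risk, unscreened women = 68/250 = 0.2720
risk difference = 0.1160 − 0.2720 = -0.1560 → -15.600 percentage points

RD ≈ -15.600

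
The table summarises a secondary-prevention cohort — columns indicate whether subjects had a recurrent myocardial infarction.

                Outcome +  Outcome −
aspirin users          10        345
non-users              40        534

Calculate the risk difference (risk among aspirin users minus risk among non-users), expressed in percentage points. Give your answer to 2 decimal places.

risk, aspirin users = 10/355 = 0.02817
risk, non-users = 40/574 = 0.06969
risk difference = 0.02817 − 0.06969 = -0.04152 → -4.15 percentage points

-4.15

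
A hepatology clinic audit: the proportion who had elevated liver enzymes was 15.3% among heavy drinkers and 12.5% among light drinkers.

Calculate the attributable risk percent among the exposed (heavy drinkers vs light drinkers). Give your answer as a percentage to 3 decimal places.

AR% = (0.1530 − 0.1250) / 0.1530 = 0.1830 → 18.301%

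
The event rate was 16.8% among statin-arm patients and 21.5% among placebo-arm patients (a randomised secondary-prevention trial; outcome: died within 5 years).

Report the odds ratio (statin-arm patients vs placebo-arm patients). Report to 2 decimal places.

OR = 0.74

odds, statin-arm patients = 0.1680/0.8320 = 0.2019
odds, placebo-arm patients = 0.2150/0.7850 = 0.2739
OR = 0.2019 / 0.2739 = 0.74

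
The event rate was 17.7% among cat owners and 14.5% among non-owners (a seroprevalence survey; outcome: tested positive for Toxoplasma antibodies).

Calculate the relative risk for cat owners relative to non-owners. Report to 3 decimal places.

RR = 0.1770 / 0.1450 = 1.221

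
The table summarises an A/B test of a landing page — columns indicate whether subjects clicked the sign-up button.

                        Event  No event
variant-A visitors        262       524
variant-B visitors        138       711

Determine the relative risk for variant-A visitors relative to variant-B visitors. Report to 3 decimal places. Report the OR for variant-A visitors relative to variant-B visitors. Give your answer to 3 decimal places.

risk, variant-A visitors = 262/786 = 0.3333
risk, variant-B visitors = 138/849 = 0.1625
RR = 0.3333 / 0.1625 = 2.051
odds, variant-A visitors = 262/524 = 0.5000
odds, variant-B visitors = 138/711 = 0.1941
OR = 0.5000 / 0.1941 = 2.576

RR = 2.051; OR = 2.576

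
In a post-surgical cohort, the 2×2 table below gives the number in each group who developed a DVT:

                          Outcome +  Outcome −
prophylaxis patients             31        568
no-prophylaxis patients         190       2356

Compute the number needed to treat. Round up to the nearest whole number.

NNT: 44

risk, prophylaxis patients = 31/599 = 0.051753
risk, no-prophylaxis patients = 190/2546 = 0.074627
absolute risk difference = 0.022874
1 / 0.022874 = 43.718 → round up → 44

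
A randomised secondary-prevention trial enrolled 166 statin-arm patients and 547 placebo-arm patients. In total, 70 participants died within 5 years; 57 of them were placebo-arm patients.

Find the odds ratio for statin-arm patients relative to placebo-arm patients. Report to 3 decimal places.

OR ≈ 0.730

statin-arm patients with the outcome: 70 − 57 = 13
statin-arm patients without the outcome: 166 − 13 = 153
placebo-arm patients without the outcome: 547 − 57 = 490
OR = (13 × 490) / (153 × 57) = 6370/8721 ≈ 0.730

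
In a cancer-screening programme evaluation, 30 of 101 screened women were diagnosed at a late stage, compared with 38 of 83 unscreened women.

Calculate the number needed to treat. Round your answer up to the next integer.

NNT = 7

risk, screened women = 30/101 = 0.297030
risk, unscreened women = 38/83 = 0.457831
absolute risk difference = 0.160802
1 / 0.160802 = 6.219 → round up → 7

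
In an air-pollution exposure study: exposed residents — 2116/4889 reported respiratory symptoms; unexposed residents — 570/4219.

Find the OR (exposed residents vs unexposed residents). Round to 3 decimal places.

odds, exposed residents = 2116/2773 = 0.7631
odds, unexposed residents = 570/3649 = 0.1562
OR = 0.7631 / 0.1562 = 4.885

4.885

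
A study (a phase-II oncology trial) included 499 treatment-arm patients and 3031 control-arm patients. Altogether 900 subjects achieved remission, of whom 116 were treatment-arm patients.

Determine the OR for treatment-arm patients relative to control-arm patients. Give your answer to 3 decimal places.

0.868

treatment-arm patients without the outcome: 499 − 116 = 383
control-arm patients with the outcome: 900 − 116 = 784
control-arm patients without the outcome: 3031 − 784 = 2247
odds, treatment-arm patients = 116/383 = 0.3029
odds, control-arm patients = 784/2247 = 0.3489
OR = 0.3029 / 0.3489 = 0.868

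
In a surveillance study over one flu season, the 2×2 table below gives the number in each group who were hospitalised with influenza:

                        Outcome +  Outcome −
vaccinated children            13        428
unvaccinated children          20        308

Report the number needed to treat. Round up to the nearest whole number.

NNT ≈ 32

risk, vaccinated children = 13/441 = 0.029478
risk, unvaccinated children = 20/328 = 0.060976
absolute risk difference = 0.031497
1 / 0.031497 = 31.749 → round up → 32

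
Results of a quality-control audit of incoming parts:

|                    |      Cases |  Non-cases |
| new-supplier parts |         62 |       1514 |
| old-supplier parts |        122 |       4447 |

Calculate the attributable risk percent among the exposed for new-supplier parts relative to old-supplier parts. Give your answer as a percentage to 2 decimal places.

risk, new-supplier parts = 62/1576 = 0.03934
risk, old-supplier parts = 122/4569 = 0.02670
AR% = (0.03934 − 0.02670) / 0.03934 = 0.3213 → 32.13%

32.13%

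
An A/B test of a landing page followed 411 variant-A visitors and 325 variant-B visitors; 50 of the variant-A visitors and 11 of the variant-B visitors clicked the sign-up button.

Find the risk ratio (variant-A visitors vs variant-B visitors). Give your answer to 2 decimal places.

RR: 3.59

risk, variant-A visitors = 50/411 = 0.12165
risk, variant-B visitors = 11/325 = 0.03385
RR = 0.12165 / 0.03385 = 3.59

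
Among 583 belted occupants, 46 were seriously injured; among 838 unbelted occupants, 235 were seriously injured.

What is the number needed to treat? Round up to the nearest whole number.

NNT ≈ 5

risk, belted occupants = 46/583 = 0.078902
risk, unbelted occupants = 235/838 = 0.280430
absolute risk difference = 0.201527
1 / 0.201527 = 4.962 → round up → 5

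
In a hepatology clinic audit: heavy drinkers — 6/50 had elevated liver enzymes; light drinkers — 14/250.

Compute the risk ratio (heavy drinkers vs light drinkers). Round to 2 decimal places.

risk, heavy drinkers = 6/50 = 0.1200
risk, light drinkers = 14/250 = 0.0560
RR = 0.1200 / 0.0560 = 2.14

RR ≈ 2.14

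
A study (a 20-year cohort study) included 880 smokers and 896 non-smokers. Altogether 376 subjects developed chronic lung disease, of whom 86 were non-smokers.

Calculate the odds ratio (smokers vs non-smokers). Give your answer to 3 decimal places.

smokers with the outcome: 376 − 86 = 290
smokers without the outcome: 880 − 290 = 590
non-smokers without the outcome: 896 − 86 = 810
OR = (290 × 810) / (590 × 86) = 234900/50740 ≈ 4.629

OR = 4.629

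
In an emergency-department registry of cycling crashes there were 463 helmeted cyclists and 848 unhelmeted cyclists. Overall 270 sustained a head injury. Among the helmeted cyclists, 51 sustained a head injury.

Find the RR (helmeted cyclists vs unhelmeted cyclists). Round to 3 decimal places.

0.427

helmeted cyclists without the outcome: 463 − 51 = 412
unhelmeted cyclists with the outcome: 270 − 51 = 219
unhelmeted cyclists without the outcome: 848 − 219 = 629
risk, helmeted cyclists = 51/463 = 0.1102
risk, unhelmeted cyclists = 219/848 = 0.2583
RR = 0.1102 / 0.2583 = 0.427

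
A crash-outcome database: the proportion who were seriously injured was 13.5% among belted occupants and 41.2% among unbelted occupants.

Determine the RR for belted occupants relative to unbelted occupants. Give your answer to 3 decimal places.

RR = 0.1350 / 0.4120 = 0.328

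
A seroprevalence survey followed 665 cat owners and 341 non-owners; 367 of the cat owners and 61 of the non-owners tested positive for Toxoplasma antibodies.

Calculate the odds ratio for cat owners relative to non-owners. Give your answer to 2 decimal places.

OR ≈ 5.65

odds, cat owners = 367/298 = 1.2315
odds, non-owners = 61/280 = 0.2179
OR = 1.2315 / 0.2179 = 5.65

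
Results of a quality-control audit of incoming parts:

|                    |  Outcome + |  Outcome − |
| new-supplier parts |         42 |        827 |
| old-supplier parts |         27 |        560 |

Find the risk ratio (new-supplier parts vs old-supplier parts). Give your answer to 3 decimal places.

1.051

risk, new-supplier parts = 42/869 = 0.04833
risk, old-supplier parts = 27/587 = 0.04600
RR = 0.04833 / 0.04600 = 1.051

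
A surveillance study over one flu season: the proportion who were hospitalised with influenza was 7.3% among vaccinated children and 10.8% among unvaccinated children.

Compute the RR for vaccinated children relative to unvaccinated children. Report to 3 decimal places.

RR = 0.0730 / 0.1080 = 0.676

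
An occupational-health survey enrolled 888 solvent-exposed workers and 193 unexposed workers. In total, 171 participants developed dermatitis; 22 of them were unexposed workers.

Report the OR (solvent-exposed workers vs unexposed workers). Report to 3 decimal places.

1.567

solvent-exposed workers with the outcome: 171 − 22 = 149
solvent-exposed workers without the outcome: 888 − 149 = 739
unexposed workers without the outcome: 193 − 22 = 171
OR = (149 × 171) / (739 × 22) = 25479/16258 ≈ 1.567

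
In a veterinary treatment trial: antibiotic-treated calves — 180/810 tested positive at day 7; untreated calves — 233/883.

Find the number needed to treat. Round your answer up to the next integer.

risk, antibiotic-treated calves = 180/810 = 0.222222
risk, untreated calves = 233/883 = 0.263873
absolute risk difference = 0.041651
1 / 0.041651 = 24.009 → round up → 25

NNT ≈ 25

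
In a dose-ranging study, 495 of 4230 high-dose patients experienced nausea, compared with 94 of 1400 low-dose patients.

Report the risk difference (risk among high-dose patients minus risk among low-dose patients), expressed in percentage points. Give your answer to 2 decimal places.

RD ≈ 4.99

risk, high-dose patients = 495/4230 = 0.1170
risk, low-dose patients = 94/1400 = 0.0671
risk difference = 0.1170 − 0.0671 = 0.0499 → 4.99 percentage points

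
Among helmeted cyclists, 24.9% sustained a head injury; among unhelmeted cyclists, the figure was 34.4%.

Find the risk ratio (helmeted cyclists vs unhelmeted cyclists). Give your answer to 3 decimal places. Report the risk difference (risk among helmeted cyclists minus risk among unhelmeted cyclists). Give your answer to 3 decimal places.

RR = 0.2490 / 0.3440 = 0.724
risk difference = 0.2490 − 0.3440 = -0.095

RR = 0.724; RD = -0.095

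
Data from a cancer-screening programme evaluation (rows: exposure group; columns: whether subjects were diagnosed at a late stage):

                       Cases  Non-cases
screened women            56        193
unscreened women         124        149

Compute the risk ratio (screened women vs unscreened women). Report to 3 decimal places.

0.495

risk, screened women = 56/249 = 0.2249
risk, unscreened women = 124/273 = 0.4542
RR = 0.2249 / 0.4542 = 0.495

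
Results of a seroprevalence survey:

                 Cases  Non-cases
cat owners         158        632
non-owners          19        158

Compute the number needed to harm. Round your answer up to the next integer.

risk, cat owners = 158/790 = 0.200000
risk, non-owners = 19/177 = 0.107345
absolute risk difference = 0.092655
1 / 0.092655 = 10.793 → round up → 11

11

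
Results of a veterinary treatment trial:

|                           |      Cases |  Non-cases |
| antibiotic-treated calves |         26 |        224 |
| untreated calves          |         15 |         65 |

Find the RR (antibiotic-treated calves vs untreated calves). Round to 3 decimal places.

risk, antibiotic-treated calves = 26/250 = 0.1040
risk, untreated calves = 15/80 = 0.1875
RR = 0.1040 / 0.1875 = 0.555

RR: 0.555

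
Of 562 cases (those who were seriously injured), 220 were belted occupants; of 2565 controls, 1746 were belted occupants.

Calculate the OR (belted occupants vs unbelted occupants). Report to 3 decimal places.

odds, belted occupants = 220/1746 = 0.1260
odds, unbelted occupants = 342/819 = 0.4176
OR = 0.1260 / 0.4176 = 0.302

OR ≈ 0.302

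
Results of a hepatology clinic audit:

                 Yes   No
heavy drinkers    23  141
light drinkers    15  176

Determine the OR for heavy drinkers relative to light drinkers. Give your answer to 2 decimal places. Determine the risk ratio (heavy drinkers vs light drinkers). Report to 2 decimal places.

OR = (23 × 176) / (141 × 15) = 4048/2115 ≈ 1.91
risk, heavy drinkers = 23/164 = 0.1402
risk, light drinkers = 15/191 = 0.0785
RR = 0.1402 / 0.0785 = 1.79

OR = 1.91; RR = 1.79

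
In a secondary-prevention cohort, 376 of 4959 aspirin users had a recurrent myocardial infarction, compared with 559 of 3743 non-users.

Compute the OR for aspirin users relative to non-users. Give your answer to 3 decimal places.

odds, aspirin users = 376/4583 = 0.0820
odds, non-users = 559/3184 = 0.1756
OR = 0.0820 / 0.1756 = 0.467

OR: 0.467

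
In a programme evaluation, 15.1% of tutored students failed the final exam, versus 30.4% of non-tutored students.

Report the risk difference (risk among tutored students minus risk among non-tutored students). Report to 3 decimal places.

risk difference = 0.1510 − 0.3040 = -0.153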